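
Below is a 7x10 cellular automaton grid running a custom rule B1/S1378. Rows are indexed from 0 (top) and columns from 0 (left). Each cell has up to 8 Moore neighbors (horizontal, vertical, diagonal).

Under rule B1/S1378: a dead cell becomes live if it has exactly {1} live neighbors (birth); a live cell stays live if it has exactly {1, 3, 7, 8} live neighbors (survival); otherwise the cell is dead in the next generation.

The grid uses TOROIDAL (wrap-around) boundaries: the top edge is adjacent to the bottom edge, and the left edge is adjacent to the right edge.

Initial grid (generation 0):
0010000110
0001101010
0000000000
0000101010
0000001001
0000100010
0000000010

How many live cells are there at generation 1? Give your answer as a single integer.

Answer: 22

Derivation:
Simulating step by step:
Generation 0 (given above): 15 live cells
Generation 1: 22 live cells
0110000010
0100101000
0010000000
1001001010
1000001000
1001001000
0110111010
Population at generation 1: 22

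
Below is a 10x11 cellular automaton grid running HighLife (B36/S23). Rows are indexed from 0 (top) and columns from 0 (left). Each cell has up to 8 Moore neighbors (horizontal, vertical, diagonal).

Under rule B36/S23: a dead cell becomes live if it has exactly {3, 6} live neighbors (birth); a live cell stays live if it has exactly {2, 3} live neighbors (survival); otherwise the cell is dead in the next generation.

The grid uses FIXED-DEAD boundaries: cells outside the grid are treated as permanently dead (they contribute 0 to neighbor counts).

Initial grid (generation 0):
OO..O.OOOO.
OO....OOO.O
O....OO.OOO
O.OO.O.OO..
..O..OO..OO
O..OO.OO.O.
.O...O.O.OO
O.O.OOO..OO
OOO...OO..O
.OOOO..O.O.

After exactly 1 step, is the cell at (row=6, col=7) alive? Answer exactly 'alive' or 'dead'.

Simulating step by step:
Generation 0 (given above): 60 live cells
Generation 1: 42 live cells
OO...OO..O.
..........O
O.O.OO....O
..OO..O..O.
..O......OO
.OOOO..O...
OOO...OO...
OOOOO......
O..O...O..O
O..O..OOO..

Cell (6,7) at generation 1: 1 -> alive

Answer: alive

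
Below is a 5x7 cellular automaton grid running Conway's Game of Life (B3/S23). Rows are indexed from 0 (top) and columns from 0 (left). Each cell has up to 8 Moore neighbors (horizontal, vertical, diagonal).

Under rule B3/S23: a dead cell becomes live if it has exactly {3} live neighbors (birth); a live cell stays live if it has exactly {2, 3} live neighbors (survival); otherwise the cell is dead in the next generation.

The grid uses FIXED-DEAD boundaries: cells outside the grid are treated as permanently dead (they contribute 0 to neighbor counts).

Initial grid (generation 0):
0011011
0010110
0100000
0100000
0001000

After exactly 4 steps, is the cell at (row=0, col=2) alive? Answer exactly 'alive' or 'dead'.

Answer: alive

Derivation:
Simulating step by step:
Generation 0 (given above): 10 live cells
Generation 1: 12 live cells
0011011
0110111
0110000
0010000
0000000
Generation 2: 9 live cells
0111001
0000101
0000010
0110000
0000000
Generation 3: 8 live cells
0011010
0011101
0000010
0000000
0000000
Generation 4: 7 live cells
0010010
0010001
0001110
0000000
0000000

Cell (0,2) at generation 4: 1 -> alive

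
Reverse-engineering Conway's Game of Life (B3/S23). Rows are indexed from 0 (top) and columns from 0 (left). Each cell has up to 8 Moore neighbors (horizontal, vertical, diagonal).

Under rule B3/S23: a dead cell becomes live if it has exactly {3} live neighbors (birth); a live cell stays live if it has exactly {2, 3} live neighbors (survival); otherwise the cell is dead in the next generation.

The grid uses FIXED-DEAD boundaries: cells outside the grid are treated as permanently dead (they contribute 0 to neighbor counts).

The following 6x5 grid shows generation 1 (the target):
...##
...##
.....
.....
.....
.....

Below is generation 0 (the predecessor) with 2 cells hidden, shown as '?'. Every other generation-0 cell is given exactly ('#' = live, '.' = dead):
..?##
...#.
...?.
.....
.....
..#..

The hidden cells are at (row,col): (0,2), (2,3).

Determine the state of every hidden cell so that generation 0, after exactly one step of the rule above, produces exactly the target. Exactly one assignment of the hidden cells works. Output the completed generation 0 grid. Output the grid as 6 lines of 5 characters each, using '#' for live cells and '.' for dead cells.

Answer: ...##
...#.
.....
.....
.....
..#..

Derivation:
Hidden generation-0 cells (in order): (0,2), (2,3).
A hidden cell only influences target cells in its own 3x3 neighborhood. Try each of the 2^2 = 4 assignments, step the completed generation 0 forward once under B3/S23, and compare with the target:
  (0,2)=. (2,3)=. -> step reproduces the target at every cell -> ACCEPT
  (0,2)=. (2,3)=# -> step gives (1,2)='#' but target has '.' -> reject
  (0,2)=# (2,3)=. -> step gives (0,2)='#' but target has '.' -> reject
  (0,2)=# (2,3)=# -> step gives (0,2)='#' but target has '.' -> reject
Unique solution: (0,2)=dead, (2,3)=dead.
Check: live-neighbor counts of every cell in the completed generation 0:
00222
00223
00111
00000
01110
01010
Applying B3/S23 to generation 0 with these counts gives:
...##
...##
.....
.....
.....
.....
which matches the target exactly.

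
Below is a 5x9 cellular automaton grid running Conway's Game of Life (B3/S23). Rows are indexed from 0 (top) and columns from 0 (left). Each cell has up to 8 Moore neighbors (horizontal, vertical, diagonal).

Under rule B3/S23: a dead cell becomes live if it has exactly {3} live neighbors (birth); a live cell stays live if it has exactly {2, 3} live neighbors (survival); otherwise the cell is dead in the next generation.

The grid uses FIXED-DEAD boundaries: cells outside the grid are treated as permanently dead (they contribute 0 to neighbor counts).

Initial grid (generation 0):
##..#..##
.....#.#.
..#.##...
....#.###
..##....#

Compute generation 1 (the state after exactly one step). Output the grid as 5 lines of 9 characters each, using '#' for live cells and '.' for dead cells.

Simulating step by step:
Generation 0 (given above): 17 live cells
Generation 1: 18 live cells
(generation 1 grid is the final answer)

Answer: ......###
.#.#.#.##
...##...#
..#.#.###
...#....#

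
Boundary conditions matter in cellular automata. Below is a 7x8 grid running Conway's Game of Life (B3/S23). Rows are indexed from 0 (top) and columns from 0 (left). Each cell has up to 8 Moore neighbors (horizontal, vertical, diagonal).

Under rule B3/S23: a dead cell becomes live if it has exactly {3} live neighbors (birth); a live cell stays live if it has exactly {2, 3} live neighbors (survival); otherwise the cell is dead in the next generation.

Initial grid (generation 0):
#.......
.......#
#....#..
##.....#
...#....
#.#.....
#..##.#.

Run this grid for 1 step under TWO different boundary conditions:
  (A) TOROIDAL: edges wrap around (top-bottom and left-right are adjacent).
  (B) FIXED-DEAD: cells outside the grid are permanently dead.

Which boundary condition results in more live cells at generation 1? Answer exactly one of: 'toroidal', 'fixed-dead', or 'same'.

Under TOROIDAL boundary, generation 1:
#.......
#......#
.#....#.
##.....#
..#....#
.##.#..#
#..#....
Population = 16

Under FIXED-DEAD boundary, generation 1:
........
........
##....#.
##......
#.#.....
.##.#...
.#.#....
Population = 12

Comparison: toroidal=16, fixed-dead=12 -> toroidal

Answer: toroidal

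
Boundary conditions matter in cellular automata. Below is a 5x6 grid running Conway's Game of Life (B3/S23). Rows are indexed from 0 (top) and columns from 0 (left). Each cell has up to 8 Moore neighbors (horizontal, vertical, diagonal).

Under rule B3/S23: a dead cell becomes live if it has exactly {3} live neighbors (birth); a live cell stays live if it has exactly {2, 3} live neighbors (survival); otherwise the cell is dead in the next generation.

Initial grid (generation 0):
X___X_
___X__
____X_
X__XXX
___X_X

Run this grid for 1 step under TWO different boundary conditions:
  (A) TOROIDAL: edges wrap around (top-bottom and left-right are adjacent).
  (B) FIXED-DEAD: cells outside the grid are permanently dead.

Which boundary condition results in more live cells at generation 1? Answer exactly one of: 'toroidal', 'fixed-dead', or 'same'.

Under TOROIDAL boundary, generation 1:
___XXX
___XXX
______
X__X__
___X__
Population = 9

Under FIXED-DEAD boundary, generation 1:
______
___XX_
_____X
___X_X
___X_X
Population = 7

Comparison: toroidal=9, fixed-dead=7 -> toroidal

Answer: toroidal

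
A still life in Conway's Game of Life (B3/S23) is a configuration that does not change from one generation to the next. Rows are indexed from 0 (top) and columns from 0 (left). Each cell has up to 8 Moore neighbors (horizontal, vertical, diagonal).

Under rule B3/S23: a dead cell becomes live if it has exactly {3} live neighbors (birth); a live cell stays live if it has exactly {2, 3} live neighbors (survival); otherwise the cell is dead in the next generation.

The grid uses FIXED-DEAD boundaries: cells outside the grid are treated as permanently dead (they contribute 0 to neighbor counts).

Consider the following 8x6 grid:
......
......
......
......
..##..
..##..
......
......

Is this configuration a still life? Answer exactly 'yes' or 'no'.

Compute generation 1 and compare to generation 0 (given above):
Generation 1:
......
......
......
......
..##..
..##..
......
......
The grids are IDENTICAL -> still life.

Answer: yes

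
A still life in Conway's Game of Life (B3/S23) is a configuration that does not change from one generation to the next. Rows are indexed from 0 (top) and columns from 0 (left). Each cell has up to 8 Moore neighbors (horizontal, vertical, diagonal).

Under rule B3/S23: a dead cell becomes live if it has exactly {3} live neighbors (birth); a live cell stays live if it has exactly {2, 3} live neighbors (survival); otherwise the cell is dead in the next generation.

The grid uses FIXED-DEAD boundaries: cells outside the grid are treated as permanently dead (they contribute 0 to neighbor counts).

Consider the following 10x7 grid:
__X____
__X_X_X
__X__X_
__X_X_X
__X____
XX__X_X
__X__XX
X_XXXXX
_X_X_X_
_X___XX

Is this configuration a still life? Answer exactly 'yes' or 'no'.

Answer: no

Derivation:
Compute generation 1 and compare to generation 0 (given above):
Generation 1:
___X___
_XX__X_
_XX_X_X
_XX__X_
__X____
_XXX__X
X_X____
_______
XX_X___
__X_XXX
Cell (0,2) differs: gen0=1 vs gen1=0 -> NOT a still life.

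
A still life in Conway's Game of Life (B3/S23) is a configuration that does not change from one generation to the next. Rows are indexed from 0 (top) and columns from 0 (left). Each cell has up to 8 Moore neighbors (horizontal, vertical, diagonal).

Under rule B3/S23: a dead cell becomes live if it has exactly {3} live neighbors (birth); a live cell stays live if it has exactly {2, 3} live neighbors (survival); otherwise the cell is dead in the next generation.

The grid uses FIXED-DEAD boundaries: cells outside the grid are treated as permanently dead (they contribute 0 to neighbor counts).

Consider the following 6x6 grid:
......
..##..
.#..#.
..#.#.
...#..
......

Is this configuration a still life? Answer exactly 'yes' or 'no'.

Answer: yes

Derivation:
Compute generation 1 and compare to generation 0 (given above):
Generation 1:
......
..##..
.#..#.
..#.#.
...#..
......
The grids are IDENTICAL -> still life.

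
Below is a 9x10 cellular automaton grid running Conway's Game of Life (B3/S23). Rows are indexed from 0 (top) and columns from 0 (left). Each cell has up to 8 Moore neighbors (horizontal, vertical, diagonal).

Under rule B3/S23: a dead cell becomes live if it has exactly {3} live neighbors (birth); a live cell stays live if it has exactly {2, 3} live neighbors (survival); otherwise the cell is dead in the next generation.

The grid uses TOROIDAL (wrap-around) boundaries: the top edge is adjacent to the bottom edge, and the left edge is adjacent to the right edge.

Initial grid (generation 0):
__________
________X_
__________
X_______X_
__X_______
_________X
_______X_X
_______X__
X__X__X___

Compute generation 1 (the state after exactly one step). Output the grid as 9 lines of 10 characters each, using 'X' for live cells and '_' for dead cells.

Simulating step by step:
Generation 0 (given above): 11 live cells
Generation 1: 6 live cells
(generation 1 grid is the final answer)

Answer: __________
__________
_________X
__________
_________X
________X_
__________
______XXX_
__________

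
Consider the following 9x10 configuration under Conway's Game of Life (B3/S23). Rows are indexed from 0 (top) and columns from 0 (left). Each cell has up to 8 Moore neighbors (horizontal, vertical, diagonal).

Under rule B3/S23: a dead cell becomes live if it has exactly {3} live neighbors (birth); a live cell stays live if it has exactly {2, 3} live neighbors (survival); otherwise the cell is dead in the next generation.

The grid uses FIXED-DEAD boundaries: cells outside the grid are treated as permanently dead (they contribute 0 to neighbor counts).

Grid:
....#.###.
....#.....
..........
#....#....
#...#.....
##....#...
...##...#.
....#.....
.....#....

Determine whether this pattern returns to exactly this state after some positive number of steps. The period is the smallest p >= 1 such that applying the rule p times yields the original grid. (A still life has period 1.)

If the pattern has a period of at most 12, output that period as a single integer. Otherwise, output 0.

Answer: 0

Derivation:
Simulating and comparing each generation to the original:
Gen 0 (original, given above): 17 live cells
Gen 1: 17 live cells, differs from original
Gen 2: 12 live cells, differs from original
Gen 3: 13 live cells, differs from original
Gen 4: 11 live cells, differs from original
Gen 5: 11 live cells, differs from original
Gen 6: 10 live cells, differs from original
Gen 7: 10 live cells, differs from original
Gen 8: 9 live cells, differs from original
Gen 9: 11 live cells, differs from original
Gen 10: 8 live cells, differs from original
Gen 11: 4 live cells, differs from original
Gen 12: 4 live cells, differs from original
No period found within 12 steps.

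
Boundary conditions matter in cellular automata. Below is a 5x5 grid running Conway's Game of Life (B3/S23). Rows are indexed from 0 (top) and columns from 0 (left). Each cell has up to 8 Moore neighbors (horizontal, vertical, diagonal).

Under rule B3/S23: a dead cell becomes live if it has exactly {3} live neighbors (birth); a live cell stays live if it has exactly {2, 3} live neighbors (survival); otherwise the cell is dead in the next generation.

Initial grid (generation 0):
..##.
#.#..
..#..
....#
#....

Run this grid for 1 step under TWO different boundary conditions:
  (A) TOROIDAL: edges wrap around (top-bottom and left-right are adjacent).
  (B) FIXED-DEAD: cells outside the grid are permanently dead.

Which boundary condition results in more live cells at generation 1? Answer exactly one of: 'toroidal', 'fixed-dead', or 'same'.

Answer: toroidal

Derivation:
Under TOROIDAL boundary, generation 1:
..###
..#..
.#.#.
.....
...##
Population = 8

Under FIXED-DEAD boundary, generation 1:
.###.
..#..
.#.#.
.....
.....
Population = 6

Comparison: toroidal=8, fixed-dead=6 -> toroidal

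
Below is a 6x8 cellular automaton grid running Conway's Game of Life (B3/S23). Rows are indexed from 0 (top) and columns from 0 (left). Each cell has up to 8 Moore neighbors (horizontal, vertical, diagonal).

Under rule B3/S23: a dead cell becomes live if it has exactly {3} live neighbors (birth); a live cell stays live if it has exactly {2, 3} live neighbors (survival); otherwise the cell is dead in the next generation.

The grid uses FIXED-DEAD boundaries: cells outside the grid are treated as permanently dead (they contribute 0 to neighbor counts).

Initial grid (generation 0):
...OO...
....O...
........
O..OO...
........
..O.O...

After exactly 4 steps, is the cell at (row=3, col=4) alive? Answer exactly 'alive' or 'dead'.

Answer: alive

Derivation:
Simulating step by step:
Generation 0 (given above): 8 live cells
Generation 1: 7 live cells
...OO...
...OO...
...OO...
........
....O...
........
Generation 2: 8 live cells
...OO...
..O..O..
...OO...
...OO...
........
........
Generation 3: 8 live cells
...OO...
..O..O..
..O..O..
...OO...
........
........
Generation 4: 8 live cells
...OO...
..O..O..
..O..O..
...OO...
........
........

Cell (3,4) at generation 4: 1 -> alive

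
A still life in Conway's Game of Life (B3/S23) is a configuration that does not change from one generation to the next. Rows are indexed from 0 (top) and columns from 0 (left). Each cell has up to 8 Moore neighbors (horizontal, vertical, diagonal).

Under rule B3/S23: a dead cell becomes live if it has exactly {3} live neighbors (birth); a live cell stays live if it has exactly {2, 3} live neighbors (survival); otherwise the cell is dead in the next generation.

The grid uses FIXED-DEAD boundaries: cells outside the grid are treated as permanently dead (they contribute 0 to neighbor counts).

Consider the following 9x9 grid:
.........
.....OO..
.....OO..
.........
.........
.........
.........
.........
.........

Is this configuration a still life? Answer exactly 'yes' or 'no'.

Compute generation 1 and compare to generation 0 (given above):
Generation 1:
.........
.....OO..
.....OO..
.........
.........
.........
.........
.........
.........
The grids are IDENTICAL -> still life.

Answer: yes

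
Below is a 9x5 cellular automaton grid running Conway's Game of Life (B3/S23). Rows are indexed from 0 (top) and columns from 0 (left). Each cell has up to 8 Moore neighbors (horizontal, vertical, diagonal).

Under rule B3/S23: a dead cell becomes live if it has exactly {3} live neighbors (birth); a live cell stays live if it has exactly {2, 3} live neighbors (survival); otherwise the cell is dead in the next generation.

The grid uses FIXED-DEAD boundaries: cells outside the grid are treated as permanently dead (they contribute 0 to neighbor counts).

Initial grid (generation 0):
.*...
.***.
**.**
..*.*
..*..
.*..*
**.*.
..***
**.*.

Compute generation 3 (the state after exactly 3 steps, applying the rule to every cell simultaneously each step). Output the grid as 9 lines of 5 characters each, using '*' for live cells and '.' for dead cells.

Answer: .....
...**
....*
.....
.....
*....
*....
*...*
.*..*

Derivation:
Simulating step by step:
Generation 0 (given above): 22 live cells
Generation 1: 18 live cells
.*...
...**
*...*
..*.*
.**..
**.*.
**...
....*
.*.**
Generation 2: 15 live cells
.....
...**
....*
..*..
*....
.....
***..
*****
...**
Generation 3: 9 live cells
(generation 3 grid is the final answer)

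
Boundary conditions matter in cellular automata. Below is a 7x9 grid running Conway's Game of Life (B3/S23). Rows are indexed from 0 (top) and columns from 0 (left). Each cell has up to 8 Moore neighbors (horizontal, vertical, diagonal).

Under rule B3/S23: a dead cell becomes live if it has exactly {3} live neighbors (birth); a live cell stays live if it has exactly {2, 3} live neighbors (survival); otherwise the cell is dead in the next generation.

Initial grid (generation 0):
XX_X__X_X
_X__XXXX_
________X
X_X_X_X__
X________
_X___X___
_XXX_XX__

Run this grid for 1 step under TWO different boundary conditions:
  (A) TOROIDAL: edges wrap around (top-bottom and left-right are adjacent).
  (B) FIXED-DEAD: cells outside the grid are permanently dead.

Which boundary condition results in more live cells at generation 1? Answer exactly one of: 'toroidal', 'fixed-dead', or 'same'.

Answer: fixed-dead

Derivation:
Under TOROIDAL boundary, generation 1:
___X____X
_XX_XXX__
XX_XX___X
XX______X
X____X___
XX__XXX__
___X_XXX_
Population = 26

Under FIXED-DEAD boundary, generation 1:
XXX_X_X__
XXX_XXX_X
_X_XX____
_X_______
X____X___
XX__XXX__
_XX_XXX__
Population = 28

Comparison: toroidal=26, fixed-dead=28 -> fixed-dead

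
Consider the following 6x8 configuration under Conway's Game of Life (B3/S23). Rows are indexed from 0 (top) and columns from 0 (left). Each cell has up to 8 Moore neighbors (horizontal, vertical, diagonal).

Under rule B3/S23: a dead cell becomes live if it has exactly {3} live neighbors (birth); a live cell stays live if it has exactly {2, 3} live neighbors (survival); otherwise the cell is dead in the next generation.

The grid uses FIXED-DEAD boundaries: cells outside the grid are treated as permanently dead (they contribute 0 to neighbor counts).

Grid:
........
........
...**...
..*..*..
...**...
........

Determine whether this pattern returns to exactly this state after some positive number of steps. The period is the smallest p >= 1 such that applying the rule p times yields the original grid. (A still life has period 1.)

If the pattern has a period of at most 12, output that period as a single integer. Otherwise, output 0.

Simulating and comparing each generation to the original:
Gen 0 (original, given above): 6 live cells
Gen 1: 6 live cells, MATCHES original -> period = 1

Answer: 1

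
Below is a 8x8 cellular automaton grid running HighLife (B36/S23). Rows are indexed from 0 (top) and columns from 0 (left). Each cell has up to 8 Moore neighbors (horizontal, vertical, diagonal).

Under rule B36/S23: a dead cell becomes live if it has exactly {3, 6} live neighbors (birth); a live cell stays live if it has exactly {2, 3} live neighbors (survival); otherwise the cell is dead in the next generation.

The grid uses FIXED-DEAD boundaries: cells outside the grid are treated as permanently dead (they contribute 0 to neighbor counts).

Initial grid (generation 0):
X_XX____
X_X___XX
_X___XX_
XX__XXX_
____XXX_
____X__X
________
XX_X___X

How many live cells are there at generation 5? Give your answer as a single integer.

Simulating step by step:
Generation 0 (given above): 24 live cells
Generation 1: 17 live cells
__XX____
X_XX_XXX
__X_X___
XX_____X
___X___X
____X_X_
________
________
Generation 2: 17 live cells
_XXXX_X_
_____XX_
X_X_XX_X
_XXX____
______XX
________
________
________
Generation 3: 15 live cells
__XXX_X_
_______X
__X_XX__
_XXXXX_X
__X_____
________
________
________
Generation 4: 12 live cells
___X____
__X___X_
_XX__X__
_X___XX_
_XX_X___
________
________
________
Generation 5: 14 live cells
________
_XXX____
_XX__X__
X__XXXX_
_XX__X__
________
________
________
Population at generation 5: 14

Answer: 14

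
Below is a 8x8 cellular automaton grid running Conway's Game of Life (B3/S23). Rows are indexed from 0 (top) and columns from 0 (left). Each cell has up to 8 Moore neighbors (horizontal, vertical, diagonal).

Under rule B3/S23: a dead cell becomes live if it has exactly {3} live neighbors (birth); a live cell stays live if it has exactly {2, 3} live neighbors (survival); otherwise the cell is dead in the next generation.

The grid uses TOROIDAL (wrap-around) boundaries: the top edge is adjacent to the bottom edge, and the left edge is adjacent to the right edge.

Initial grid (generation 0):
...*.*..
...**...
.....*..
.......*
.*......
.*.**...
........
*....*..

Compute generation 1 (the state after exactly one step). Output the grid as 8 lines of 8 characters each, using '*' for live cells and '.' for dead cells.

Simulating step by step:
Generation 0 (given above): 12 live cells
Generation 1: 10 live cells
(generation 1 grid is the final answer)

Answer: ...*.*..
...*.*..
....*...
........
*.*.....
..*.....
....*...
....*...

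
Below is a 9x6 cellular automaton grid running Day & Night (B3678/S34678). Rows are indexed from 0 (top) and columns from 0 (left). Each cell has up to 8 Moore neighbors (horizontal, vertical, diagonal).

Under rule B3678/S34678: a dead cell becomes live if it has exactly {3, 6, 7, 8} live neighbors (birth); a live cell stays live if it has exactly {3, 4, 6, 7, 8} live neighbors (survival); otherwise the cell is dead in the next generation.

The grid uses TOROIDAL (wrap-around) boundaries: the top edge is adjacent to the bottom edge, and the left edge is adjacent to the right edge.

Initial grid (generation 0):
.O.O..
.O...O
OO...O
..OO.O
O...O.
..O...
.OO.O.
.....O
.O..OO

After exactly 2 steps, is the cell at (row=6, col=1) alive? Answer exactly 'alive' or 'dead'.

Simulating step by step:
Generation 0 (given above): 20 live cells
Generation 1: 18 live cells
.....O
OO..O.
.O...O
.....O
.OO..O
.....O
...O..
.OOO.O
..O.O.
Generation 2: 23 live cells
OO.OOO
O.....
....OO
.OO.O.
....O.
O.O.O.
O.....
..OO..
OOO.OO

Cell (6,1) at generation 2: 0 -> dead

Answer: dead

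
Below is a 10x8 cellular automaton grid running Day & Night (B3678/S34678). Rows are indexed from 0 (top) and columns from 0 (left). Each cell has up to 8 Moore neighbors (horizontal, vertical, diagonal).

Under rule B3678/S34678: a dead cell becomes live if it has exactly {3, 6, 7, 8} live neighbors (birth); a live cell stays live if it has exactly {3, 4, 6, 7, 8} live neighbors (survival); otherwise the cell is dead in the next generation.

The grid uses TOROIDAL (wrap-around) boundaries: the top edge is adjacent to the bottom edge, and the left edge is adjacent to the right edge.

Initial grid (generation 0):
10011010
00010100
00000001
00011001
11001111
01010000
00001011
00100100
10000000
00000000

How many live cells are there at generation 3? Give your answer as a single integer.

Simulating step by step:
Generation 0 (given above): 24 live cells
Generation 1: 20 live cells
00001100
00000011
00010010
00001001
10001111
00100000
00110100
00000011
00000000
00000001
Generation 2: 18 live cells
00000001
00001010
00000110
10011001
00010111
01000001
00000010
00000000
00000011
00000000
Generation 3: 18 live cells
00000000
00000011
00010110
00001011
00100011
10000101
00000000
00000011
00000000
00000011
Population at generation 3: 18

Answer: 18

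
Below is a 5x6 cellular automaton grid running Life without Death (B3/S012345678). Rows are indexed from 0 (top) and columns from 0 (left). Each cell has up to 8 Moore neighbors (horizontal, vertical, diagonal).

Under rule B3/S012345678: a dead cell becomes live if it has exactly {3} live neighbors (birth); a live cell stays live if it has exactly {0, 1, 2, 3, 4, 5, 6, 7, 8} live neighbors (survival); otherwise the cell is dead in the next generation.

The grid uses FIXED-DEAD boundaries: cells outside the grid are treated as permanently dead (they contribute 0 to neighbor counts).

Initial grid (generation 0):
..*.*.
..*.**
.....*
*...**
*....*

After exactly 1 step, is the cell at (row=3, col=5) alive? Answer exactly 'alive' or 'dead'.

Answer: alive

Derivation:
Simulating step by step:
Generation 0 (given above): 11 live cells
Generation 1: 14 live cells
..*.**
..*.**
...*.*
*...**
*...**

Cell (3,5) at generation 1: 1 -> alive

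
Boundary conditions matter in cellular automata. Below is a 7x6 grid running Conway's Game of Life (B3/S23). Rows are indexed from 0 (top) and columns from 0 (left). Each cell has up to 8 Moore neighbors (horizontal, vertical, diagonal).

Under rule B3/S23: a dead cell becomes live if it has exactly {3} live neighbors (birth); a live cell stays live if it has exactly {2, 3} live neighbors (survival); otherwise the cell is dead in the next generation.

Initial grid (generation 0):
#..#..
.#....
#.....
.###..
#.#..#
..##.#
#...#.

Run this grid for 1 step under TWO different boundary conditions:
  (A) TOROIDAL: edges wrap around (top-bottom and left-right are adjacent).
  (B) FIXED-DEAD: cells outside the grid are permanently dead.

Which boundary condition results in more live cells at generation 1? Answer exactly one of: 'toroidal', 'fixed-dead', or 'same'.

Under TOROIDAL boundary, generation 1:
##...#
##....
#.....
..##.#
#....#
..##..
###.#.
Population = 17

Under FIXED-DEAD boundary, generation 1:
......
##....
#.....
#.##..
......
..##.#
...##.
Population = 11

Comparison: toroidal=17, fixed-dead=11 -> toroidal

Answer: toroidal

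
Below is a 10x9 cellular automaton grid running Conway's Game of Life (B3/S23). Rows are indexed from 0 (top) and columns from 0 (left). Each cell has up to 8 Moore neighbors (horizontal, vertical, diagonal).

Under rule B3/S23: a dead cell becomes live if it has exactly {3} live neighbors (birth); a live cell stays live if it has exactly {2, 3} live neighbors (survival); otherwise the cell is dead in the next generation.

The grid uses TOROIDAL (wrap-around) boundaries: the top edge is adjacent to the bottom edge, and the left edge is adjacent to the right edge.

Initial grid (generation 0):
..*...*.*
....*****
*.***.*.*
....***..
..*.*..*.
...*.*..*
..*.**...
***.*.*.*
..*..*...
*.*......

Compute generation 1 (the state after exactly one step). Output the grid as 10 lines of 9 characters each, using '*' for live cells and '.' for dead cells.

Simulating step by step:
Generation 0 (given above): 36 live cells
Generation 1: 31 live cells
(generation 1 grid is the final answer)

Answer: **.*..*.*
.**.*....
*.......*
.**...*.*
.......*.
..*..**..
..*...***
*.*.*.*..
..*..*..*
..**.....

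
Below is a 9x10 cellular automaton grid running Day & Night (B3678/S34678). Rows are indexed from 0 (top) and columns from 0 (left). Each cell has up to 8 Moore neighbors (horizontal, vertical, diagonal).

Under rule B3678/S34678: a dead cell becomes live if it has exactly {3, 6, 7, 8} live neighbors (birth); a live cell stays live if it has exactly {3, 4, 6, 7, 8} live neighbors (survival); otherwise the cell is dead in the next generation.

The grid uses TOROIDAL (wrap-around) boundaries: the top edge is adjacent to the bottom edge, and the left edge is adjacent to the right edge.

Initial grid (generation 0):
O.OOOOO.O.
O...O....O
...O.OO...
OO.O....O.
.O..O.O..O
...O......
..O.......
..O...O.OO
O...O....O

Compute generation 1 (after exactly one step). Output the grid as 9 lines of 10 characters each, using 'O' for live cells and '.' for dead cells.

Answer: O..OOO...O
.OO..O.O.O
.OO.......
O.....OO.O
...O......
..O.......
...O......
OO.O.....O
O.O.O.O...

Derivation:
Simulating step by step:
Generation 0 (given above): 30 live cells
Generation 1: 27 live cells
(generation 1 grid is the final answer)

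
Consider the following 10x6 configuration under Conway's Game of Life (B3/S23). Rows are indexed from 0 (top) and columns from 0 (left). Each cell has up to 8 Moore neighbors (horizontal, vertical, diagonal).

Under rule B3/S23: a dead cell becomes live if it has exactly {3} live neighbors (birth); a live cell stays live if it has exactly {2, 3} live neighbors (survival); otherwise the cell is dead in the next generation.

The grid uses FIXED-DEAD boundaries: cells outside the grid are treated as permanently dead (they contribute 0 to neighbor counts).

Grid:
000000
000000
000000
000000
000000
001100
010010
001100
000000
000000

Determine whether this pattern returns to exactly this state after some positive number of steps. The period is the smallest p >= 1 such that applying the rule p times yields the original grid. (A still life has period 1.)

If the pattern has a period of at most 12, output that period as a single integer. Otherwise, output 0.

Simulating and comparing each generation to the original:
Gen 0 (original, given above): 6 live cells
Gen 1: 6 live cells, MATCHES original -> period = 1

Answer: 1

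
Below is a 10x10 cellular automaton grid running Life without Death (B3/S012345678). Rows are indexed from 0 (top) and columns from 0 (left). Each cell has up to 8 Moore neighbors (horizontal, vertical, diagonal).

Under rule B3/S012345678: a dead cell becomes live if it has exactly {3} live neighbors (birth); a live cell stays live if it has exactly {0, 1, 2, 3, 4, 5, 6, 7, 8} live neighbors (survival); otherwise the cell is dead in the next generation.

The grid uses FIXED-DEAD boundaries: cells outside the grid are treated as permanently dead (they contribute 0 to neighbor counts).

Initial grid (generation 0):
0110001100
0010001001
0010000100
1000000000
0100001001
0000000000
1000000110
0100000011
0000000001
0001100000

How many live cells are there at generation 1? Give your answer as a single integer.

Simulating step by step:
Generation 0 (given above): 22 live cells
Generation 1: 31 live cells
0110001100
0011001011
0110000100
1100000000
0100001001
0000000110
1000000111
0100000111
0000000011
0001100000
Population at generation 1: 31

Answer: 31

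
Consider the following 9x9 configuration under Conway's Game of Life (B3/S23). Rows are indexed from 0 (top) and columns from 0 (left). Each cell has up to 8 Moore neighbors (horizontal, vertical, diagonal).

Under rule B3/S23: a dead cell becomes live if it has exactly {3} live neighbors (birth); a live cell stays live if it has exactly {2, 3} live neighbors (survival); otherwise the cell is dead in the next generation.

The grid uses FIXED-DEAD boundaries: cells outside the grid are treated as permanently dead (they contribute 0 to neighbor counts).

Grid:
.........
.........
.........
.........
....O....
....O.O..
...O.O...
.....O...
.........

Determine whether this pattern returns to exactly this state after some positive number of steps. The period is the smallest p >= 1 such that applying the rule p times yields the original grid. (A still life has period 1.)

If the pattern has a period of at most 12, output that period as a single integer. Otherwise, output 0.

Simulating and comparing each generation to the original:
Gen 0 (original, given above): 6 live cells
Gen 1: 6 live cells, differs from original
Gen 2: 6 live cells, MATCHES original -> period = 2

Answer: 2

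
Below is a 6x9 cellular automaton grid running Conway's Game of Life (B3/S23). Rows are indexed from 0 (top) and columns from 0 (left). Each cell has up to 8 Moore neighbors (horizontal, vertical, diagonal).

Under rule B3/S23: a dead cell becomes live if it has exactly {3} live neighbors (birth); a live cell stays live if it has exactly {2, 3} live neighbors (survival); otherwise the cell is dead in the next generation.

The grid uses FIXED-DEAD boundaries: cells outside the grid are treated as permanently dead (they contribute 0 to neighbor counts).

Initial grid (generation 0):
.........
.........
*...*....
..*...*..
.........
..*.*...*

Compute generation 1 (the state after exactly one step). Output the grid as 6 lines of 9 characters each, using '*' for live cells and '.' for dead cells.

Simulating step by step:
Generation 0 (given above): 7 live cells
Generation 1: 1 live cells
(generation 1 grid is the final answer)

Answer: .........
.........
.........
.........
...*.....
.........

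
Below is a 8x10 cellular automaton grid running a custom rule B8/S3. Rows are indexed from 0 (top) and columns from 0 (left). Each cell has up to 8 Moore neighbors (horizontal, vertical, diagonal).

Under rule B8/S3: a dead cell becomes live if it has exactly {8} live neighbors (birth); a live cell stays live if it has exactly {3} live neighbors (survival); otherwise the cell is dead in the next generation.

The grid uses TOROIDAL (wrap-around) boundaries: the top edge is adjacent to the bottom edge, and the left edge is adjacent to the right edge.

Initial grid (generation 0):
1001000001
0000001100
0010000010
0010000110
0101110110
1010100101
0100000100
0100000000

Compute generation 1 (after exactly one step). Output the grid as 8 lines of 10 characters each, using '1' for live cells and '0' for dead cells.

Simulating step by step:
Generation 0 (given above): 24 live cells
Generation 1: 9 live cells
(generation 1 grid is the final answer)

Answer: 0000000000
0000000000
0000000010
0010000000
0100100000
1010100100
0100000000
0000000000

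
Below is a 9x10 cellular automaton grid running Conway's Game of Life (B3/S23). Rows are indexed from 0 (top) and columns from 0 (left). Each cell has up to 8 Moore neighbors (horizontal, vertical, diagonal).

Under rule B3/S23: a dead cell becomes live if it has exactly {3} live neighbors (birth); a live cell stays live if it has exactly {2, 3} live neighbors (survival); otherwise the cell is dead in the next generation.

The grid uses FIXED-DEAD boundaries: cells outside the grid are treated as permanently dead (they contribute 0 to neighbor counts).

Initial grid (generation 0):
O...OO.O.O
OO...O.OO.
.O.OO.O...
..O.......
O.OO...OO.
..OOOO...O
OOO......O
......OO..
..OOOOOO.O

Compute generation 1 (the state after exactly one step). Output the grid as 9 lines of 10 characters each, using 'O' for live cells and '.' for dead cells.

Simulating step by step:
Generation 0 (given above): 38 live cells
Generation 1: 37 live cells
(generation 1 grid is the final answer)

Answer: OO..OO.O..
OOOO...OO.
OO.OOOOO..
....O..O..
........O.
O...O....O
.OO.OOO.O.
....O..O..
...OOO.OO.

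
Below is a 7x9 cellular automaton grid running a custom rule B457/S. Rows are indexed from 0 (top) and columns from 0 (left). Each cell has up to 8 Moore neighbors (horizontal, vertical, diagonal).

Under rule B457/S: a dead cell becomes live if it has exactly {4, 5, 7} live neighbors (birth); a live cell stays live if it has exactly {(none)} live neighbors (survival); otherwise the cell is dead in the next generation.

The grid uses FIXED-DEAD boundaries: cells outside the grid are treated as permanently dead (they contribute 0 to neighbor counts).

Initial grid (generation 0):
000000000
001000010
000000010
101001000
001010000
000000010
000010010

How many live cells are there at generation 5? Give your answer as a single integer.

Answer: 0

Derivation:
Simulating step by step:
Generation 0 (given above): 11 live cells
Generation 1: 0 live cells
000000000
000000000
000000000
000000000
000000000
000000000
000000000
Generation 2: 0 live cells
000000000
000000000
000000000
000000000
000000000
000000000
000000000
Generation 3: 0 live cells
000000000
000000000
000000000
000000000
000000000
000000000
000000000
Generation 4: 0 live cells
000000000
000000000
000000000
000000000
000000000
000000000
000000000
Generation 5: 0 live cells
000000000
000000000
000000000
000000000
000000000
000000000
000000000
Population at generation 5: 0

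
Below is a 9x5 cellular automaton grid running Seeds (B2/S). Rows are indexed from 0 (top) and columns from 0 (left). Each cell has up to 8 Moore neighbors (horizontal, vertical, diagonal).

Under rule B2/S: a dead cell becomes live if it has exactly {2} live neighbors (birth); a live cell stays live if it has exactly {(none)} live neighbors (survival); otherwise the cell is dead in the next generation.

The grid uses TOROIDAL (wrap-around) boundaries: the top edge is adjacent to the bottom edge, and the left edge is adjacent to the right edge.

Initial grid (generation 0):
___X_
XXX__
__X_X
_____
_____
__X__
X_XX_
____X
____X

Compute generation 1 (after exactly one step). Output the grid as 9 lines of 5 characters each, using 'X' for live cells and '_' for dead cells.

Answer: _____
_____
_____
___X_
_____
____X
_____
_XX__
X____

Derivation:
Simulating step by step:
Generation 0 (given above): 12 live cells
Generation 1: 5 live cells
(generation 1 grid is the final answer)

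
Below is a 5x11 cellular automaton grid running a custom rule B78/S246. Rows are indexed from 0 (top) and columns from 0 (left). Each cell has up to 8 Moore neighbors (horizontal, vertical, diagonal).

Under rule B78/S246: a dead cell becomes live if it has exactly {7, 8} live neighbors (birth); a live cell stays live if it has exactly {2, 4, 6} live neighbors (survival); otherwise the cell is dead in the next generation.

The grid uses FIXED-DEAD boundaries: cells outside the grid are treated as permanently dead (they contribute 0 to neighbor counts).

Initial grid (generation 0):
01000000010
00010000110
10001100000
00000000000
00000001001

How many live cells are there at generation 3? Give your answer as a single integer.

Simulating step by step:
Generation 0 (given above): 10 live cells
Generation 1: 4 live cells
00000000010
00000000110
00001000000
00000000000
00000000000
Generation 2: 3 live cells
00000000010
00000000110
00000000000
00000000000
00000000000
Generation 3: 3 live cells
00000000010
00000000110
00000000000
00000000000
00000000000
Population at generation 3: 3

Answer: 3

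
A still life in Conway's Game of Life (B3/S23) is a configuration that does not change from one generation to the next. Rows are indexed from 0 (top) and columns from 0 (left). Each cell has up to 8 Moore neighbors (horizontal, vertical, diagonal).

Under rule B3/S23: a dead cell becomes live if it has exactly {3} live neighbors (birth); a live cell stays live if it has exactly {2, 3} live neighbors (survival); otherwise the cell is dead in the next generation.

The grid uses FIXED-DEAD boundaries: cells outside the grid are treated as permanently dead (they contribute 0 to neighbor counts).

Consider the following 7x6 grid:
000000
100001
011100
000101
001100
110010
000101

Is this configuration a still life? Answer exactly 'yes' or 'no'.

Compute generation 1 and compare to generation 0 (given above):
Generation 1:
000000
011000
011100
010000
011100
010010
000010
Cell (1,0) differs: gen0=1 vs gen1=0 -> NOT a still life.

Answer: no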